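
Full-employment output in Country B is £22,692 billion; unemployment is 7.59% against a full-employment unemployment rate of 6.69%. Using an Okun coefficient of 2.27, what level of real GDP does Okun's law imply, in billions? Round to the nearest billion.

Unemployment gap = 7.59 - 6.69 = 0.9 points, so the output gap is -2.27 × 0.9 = -2.043%.
Actual GDP = 22692 × (1 - 2.043/100) = 22692 × 0.97957 ≈ 22228 billion.

£22,228 billion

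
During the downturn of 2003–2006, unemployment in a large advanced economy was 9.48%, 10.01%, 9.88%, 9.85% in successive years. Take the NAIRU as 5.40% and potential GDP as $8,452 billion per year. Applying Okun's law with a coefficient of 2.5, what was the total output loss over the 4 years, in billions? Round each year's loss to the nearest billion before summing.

Year 2003: gap = -2.5 × (9.48 - 5.4) = -10.2%, loss ≈ 8452 × 10.2/100 ≈ 862.
Year 2004: gap = -2.5 × (10.01 - 5.4) = -11.525%, loss ≈ 8452 × 11.525/100 ≈ 974.
Year 2005: gap = -2.5 × (9.88 - 5.4) = -11.2%, loss ≈ 8452 × 11.2/100 ≈ 947.
Year 2006: gap = -2.5 × (9.85 - 5.4) = -11.125%, loss ≈ 8452 × 11.125/100 ≈ 940.
Total lost output = 862 + 974 + 947 + 940 = 3723 billion.

$3,723 billion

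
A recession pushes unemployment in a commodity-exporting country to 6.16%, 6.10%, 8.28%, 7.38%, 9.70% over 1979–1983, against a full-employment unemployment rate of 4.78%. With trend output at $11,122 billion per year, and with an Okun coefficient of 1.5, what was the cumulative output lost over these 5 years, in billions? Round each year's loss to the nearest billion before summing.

$2,289 billion

Year 1979: gap = -1.5 × (6.16 - 4.78) = -2.07%, loss ≈ 11122 × 2.07/100 ≈ 230.
Year 1980: gap = -1.5 × (6.1 - 4.78) = -1.98%, loss ≈ 11122 × 1.98/100 ≈ 220.
Year 1981: gap = -1.5 × (8.28 - 4.78) = -5.25%, loss ≈ 11122 × 5.25/100 ≈ 584.
Year 1982: gap = -1.5 × (7.38 - 4.78) = -3.9%, loss ≈ 11122 × 3.9/100 ≈ 434.
Year 1983: gap = -1.5 × (9.7 - 4.78) = -7.38%, loss ≈ 11122 × 7.38/100 ≈ 821.
Total lost output = 230 + 220 + 584 + 434 + 821 = 2289 billion.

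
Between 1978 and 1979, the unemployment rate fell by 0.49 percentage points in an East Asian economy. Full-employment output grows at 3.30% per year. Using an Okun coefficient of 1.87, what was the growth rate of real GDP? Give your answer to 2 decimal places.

Growth-rate Okun's law: g_Y = g_Y* - β × Δu.
g_Y = 3.30 - 1.87 × (-0.49) = 3.3 + 0.9163 = 4.2163%, i.e. 4.22% to 2 d.p.

4.22%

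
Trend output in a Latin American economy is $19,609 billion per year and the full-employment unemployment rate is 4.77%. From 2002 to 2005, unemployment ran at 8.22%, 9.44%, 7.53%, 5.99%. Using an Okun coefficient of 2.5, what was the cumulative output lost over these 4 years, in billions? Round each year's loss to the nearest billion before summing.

$5,931 billion

Year 2002: gap = -2.5 × (8.22 - 4.77) = -8.625%, loss ≈ 19609 × 8.625/100 ≈ 1691.
Year 2003: gap = -2.5 × (9.44 - 4.77) = -11.675%, loss ≈ 19609 × 11.675/100 ≈ 2289.
Year 2004: gap = -2.5 × (7.53 - 4.77) = -6.9%, loss ≈ 19609 × 6.9/100 ≈ 1353.
Year 2005: gap = -2.5 × (5.99 - 4.77) = -3.05%, loss ≈ 19609 × 3.05/100 ≈ 598.
Total lost output = 1691 + 2289 + 1353 + 598 = 5931 billion.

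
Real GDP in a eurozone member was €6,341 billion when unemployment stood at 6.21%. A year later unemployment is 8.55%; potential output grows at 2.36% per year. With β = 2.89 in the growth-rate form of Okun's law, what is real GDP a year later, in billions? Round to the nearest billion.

€6,062 billion

Δu = 8.55 - 6.21 = 2.34 points.
Okun's law (growth form): g_Y = g_Y* - β × Δu = 2.36 - 2.89 × (2.34) = 2.36 - 6.7626 = -4.4026%.
Real GDP in the next year = 6341 × (1 - 4.4026/100) = 6341 × 0.955974 ≈ 6062 billion.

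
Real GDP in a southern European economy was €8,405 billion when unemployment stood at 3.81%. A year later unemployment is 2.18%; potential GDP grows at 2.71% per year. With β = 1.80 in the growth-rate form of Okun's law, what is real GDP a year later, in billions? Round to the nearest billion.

€8,879 billion

Δu = 2.18 - 3.81 = -1.63 points.
Okun's law (growth form): g_Y = g_Y* - β × Δu = 2.71 - 1.80 × (-1.63) = 2.71 + 2.934 = 5.644%.
Real GDP in the next year = 8405 × (1 + 5.644/100) = 8405 × 1.05644 ≈ 8879 billion.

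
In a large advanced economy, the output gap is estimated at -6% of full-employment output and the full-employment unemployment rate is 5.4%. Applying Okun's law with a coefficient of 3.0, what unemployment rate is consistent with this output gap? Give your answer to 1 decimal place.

From Okun's law, u - u* = -(output gap)/β = -(-6)/3.0 = 2 points.
So u = 5.4 + 2 = 7.4%.

7.4%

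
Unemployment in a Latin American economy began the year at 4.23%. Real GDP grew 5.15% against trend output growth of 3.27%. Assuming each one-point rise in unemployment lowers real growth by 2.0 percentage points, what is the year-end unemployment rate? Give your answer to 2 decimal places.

Growth-rate Okun's law: g_Y = g_Y* - β × Δu, so Δu = (g_Y* - g_Y)/β.
Δu = (3.27 - 5.15)/2.0 = -1.88/2.0 = -0.94 percentage points.
Year-end unemployment = 4.23 - 0.94 = 3.29%.

3.29%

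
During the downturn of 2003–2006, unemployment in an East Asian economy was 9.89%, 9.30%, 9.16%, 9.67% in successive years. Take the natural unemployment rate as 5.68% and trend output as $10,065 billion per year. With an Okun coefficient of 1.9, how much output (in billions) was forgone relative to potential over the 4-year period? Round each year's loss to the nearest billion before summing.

Year 2003: gap = -1.9 × (9.89 - 5.68) = -7.999%, loss ≈ 10065 × 7.999/100 ≈ 805.
Year 2004: gap = -1.9 × (9.3 - 5.68) = -6.878%, loss ≈ 10065 × 6.878/100 ≈ 692.
Year 2005: gap = -1.9 × (9.16 - 5.68) = -6.612%, loss ≈ 10065 × 6.612/100 ≈ 665.
Year 2006: gap = -1.9 × (9.67 - 5.68) = -7.581%, loss ≈ 10065 × 7.581/100 ≈ 763.
Total lost output = 805 + 692 + 665 + 763 = 2925 billion.

$2,925 billion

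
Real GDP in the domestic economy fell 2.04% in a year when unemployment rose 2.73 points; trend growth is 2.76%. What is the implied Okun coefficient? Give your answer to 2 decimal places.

Growth form: g_Y = g_Y* - β × Δu, so β = (g_Y* - g_Y)/Δu.
β = (2.76 + 2.04)/2.73 = 4.8/2.73 = 1.76.

β ≈ 1.76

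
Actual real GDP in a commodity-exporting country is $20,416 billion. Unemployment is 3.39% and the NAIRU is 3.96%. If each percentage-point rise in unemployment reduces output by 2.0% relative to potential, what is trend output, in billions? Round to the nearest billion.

Unemployment gap = 3.39 - 3.96 = -0.57 points, so output gap = -2 × (-0.57) = 1.14%.
Since Y = Y* × (1 + gap/100), Y* = 20416/1.0114 ≈ 20186 billion.

$20,186 billion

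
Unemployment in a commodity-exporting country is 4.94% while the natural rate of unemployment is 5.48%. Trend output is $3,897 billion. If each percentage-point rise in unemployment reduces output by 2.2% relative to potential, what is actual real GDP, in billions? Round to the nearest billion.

Unemployment gap = 4.94 - 5.48 = -0.54 points, so the output gap is -2.2 × (-0.54) = 1.188%.
Actual GDP = 3897 × (1 + 1.188/100) = 3897 × 1.01188 ≈ 3943 billion.

$3,943 billion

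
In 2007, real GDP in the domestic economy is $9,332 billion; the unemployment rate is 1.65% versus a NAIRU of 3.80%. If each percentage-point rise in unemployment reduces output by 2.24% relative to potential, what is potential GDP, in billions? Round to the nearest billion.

Unemployment gap = 1.65 - 3.8 = -2.15 points, so output gap = -2.24 × (-2.15) = 4.816%.
Since Y = Y* × (1 + gap/100), Y* = 9332/1.04816 ≈ 8903 billion.

$8,903 billion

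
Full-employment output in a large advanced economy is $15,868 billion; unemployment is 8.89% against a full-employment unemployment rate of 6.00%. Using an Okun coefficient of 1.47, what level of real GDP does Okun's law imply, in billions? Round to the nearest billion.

Unemployment gap = 8.89 - 6 = 2.89 points, so the output gap is -1.47 × 2.89 = -4.2483%.
Actual GDP = 15868 × (1 - 4.2483/100) = 15868 × 0.957517 ≈ 15194 billion.

$15,194 billion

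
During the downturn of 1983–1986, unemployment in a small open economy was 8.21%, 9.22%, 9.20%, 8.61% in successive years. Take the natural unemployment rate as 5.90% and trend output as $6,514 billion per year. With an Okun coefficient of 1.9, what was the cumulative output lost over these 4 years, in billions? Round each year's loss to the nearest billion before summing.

$1,440 billion

Year 1983: gap = -1.9 × (8.21 - 5.9) = -4.389%, loss ≈ 6514 × 4.389/100 ≈ 286.
Year 1984: gap = -1.9 × (9.22 - 5.9) = -6.308%, loss ≈ 6514 × 6.308/100 ≈ 411.
Year 1985: gap = -1.9 × (9.2 - 5.9) = -6.27%, loss ≈ 6514 × 6.27/100 ≈ 408.
Year 1986: gap = -1.9 × (8.61 - 5.9) = -5.149%, loss ≈ 6514 × 5.149/100 ≈ 335.
Total lost output = 286 + 411 + 408 + 335 = 1440 billion.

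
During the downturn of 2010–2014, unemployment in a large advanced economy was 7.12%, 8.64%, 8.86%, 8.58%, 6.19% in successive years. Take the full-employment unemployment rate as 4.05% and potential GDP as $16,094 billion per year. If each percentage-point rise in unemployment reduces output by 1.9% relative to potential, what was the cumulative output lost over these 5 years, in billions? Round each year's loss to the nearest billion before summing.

$5,853 billion

Year 2010: gap = -1.9 × (7.12 - 4.05) = -5.833%, loss ≈ 16094 × 5.833/100 ≈ 939.
Year 2011: gap = -1.9 × (8.64 - 4.05) = -8.721%, loss ≈ 16094 × 8.721/100 ≈ 1404.
Year 2012: gap = -1.9 × (8.86 - 4.05) = -9.139%, loss ≈ 16094 × 9.139/100 ≈ 1471.
Year 2013: gap = -1.9 × (8.58 - 4.05) = -8.607%, loss ≈ 16094 × 8.607/100 ≈ 1385.
Year 2014: gap = -1.9 × (6.19 - 4.05) = -4.066%, loss ≈ 16094 × 4.066/100 ≈ 654.
Total lost output = 939 + 1404 + 1471 + 1385 + 654 = 5853 billion.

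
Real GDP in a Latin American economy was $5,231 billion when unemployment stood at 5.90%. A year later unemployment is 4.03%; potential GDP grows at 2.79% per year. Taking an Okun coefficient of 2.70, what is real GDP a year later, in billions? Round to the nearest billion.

Δu = 4.03 - 5.9 = -1.87 points.
Okun's law (growth form): g_Y = g_Y* - β × Δu = 2.79 - 2.70 × (-1.87) = 2.79 + 5.049 = 7.839%.
Real GDP in the next year = 5231 × (1 + 7.839/100) = 5231 × 1.07839 ≈ 5641 billion.

$5,641 billion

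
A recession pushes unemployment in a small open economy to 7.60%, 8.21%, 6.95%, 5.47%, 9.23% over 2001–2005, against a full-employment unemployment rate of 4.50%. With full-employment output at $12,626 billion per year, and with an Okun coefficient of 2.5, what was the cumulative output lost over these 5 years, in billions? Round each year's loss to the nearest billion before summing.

$4,722 billion

Year 2001: gap = -2.5 × (7.6 - 4.5) = -7.75%, loss ≈ 12626 × 7.75/100 ≈ 979.
Year 2002: gap = -2.5 × (8.21 - 4.5) = -9.275%, loss ≈ 12626 × 9.275/100 ≈ 1171.
Year 2003: gap = -2.5 × (6.95 - 4.5) = -6.125%, loss ≈ 12626 × 6.125/100 ≈ 773.
Year 2004: gap = -2.5 × (5.47 - 4.5) = -2.425%, loss ≈ 12626 × 2.425/100 ≈ 306.
Year 2005: gap = -2.5 × (9.23 - 4.5) = -11.825%, loss ≈ 12626 × 11.825/100 ≈ 1493.
Total lost output = 979 + 1171 + 773 + 306 + 1493 = 4722 billion.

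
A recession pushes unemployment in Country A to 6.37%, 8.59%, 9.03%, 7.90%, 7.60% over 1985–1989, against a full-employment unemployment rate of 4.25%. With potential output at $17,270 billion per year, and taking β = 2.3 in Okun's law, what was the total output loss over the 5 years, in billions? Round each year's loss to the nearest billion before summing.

Year 1985: gap = -2.3 × (6.37 - 4.25) = -4.876%, loss ≈ 17270 × 4.876/100 ≈ 842.
Year 1986: gap = -2.3 × (8.59 - 4.25) = -9.982%, loss ≈ 17270 × 9.982/100 ≈ 1724.
Year 1987: gap = -2.3 × (9.03 - 4.25) = -10.994%, loss ≈ 17270 × 10.994/100 ≈ 1899.
Year 1988: gap = -2.3 × (7.9 - 4.25) = -8.395%, loss ≈ 17270 × 8.395/100 ≈ 1450.
Year 1989: gap = -2.3 × (7.6 - 4.25) = -7.705%, loss ≈ 17270 × 7.705/100 ≈ 1331.
Total lost output = 842 + 1724 + 1899 + 1450 + 1331 = 7246 billion.

$7,246 billion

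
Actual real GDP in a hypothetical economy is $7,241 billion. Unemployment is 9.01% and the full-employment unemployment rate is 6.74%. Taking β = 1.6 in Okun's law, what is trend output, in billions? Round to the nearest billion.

Unemployment gap = 9.01 - 6.74 = 2.27 points, so output gap = -1.6 × 2.27 = -3.632%.
Since Y = Y* × (1 + gap/100), Y* = 7241/0.96368 ≈ 7514 billion.

$7,514 billion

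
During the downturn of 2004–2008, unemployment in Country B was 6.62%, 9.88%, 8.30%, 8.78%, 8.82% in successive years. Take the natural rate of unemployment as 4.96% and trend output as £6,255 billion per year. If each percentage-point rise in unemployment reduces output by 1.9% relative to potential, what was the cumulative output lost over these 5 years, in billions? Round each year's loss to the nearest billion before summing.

Year 2004: gap = -1.9 × (6.62 - 4.96) = -3.154%, loss ≈ 6255 × 3.154/100 ≈ 197.
Year 2005: gap = -1.9 × (9.88 - 4.96) = -9.348%, loss ≈ 6255 × 9.348/100 ≈ 585.
Year 2006: gap = -1.9 × (8.3 - 4.96) = -6.346%, loss ≈ 6255 × 6.346/100 ≈ 397.
Year 2007: gap = -1.9 × (8.78 - 4.96) = -7.258%, loss ≈ 6255 × 7.258/100 ≈ 454.
Year 2008: gap = -1.9 × (8.82 - 4.96) = -7.334%, loss ≈ 6255 × 7.334/100 ≈ 459.
Total lost output = 197 + 585 + 397 + 454 + 459 = 2092 billion.

£2,092 billion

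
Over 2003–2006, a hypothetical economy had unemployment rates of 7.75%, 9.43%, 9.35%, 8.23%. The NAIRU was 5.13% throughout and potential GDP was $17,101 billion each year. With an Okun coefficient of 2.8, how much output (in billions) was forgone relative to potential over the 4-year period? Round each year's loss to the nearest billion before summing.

$6,819 billion

Year 2003: gap = -2.8 × (7.75 - 5.13) = -7.336%, loss ≈ 17101 × 7.336/100 ≈ 1255.
Year 2004: gap = -2.8 × (9.43 - 5.13) = -12.04%, loss ≈ 17101 × 12.04/100 ≈ 2059.
Year 2005: gap = -2.8 × (9.35 - 5.13) = -11.816%, loss ≈ 17101 × 11.816/100 ≈ 2021.
Year 2006: gap = -2.8 × (8.23 - 5.13) = -8.68%, loss ≈ 17101 × 8.68/100 ≈ 1484.
Total lost output = 1255 + 2059 + 2021 + 1484 = 6819 billion.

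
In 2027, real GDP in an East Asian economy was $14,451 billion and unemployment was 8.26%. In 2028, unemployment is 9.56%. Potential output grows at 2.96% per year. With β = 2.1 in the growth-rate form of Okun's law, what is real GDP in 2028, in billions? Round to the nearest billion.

Δu = 9.56 - 8.26 = 1.3 points.
Okun's law (growth form): g_Y = g_Y* - β × Δu = 2.96 - 2.1 × (1.30) = 2.96 - 2.73 = 0.23%.
Real GDP in the next year = 14451 × (1 + 0.23/100) = 14451 × 1.0023 ≈ 14484 billion.

$14,484 billion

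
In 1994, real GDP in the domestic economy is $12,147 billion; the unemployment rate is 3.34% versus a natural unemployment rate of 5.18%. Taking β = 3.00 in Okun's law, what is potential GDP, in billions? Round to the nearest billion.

$11,512 billion

Unemployment gap = 3.34 - 5.18 = -1.84 points, so output gap = -3 × (-1.84) = 5.52%.
Since Y = Y* × (1 + gap/100), Y* = 12147/1.0552 ≈ 11512 billion.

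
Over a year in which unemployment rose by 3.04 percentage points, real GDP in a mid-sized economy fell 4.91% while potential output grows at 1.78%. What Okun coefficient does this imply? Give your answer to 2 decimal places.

β ≈ 2.20

Growth form: g_Y = g_Y* - β × Δu, so β = (g_Y* - g_Y)/Δu.
β = (1.78 + 4.91)/3.04 = 6.69/3.04 = 2.20.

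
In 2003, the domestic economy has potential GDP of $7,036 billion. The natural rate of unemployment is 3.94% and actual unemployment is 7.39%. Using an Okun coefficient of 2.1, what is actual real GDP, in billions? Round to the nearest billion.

Unemployment gap = 7.39 - 3.94 = 3.45 points, so the output gap is -2.1 × 3.45 = -7.245%.
Actual GDP = 7036 × (1 - 7.245/100) = 7036 × 0.92755 ≈ 6526 billion.

$6,526 billion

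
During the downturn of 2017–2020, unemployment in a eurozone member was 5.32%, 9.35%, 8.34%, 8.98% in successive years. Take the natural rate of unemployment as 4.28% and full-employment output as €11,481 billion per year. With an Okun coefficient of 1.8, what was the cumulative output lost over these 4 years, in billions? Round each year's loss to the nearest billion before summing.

€3,073 billion

Year 2017: gap = -1.8 × (5.32 - 4.28) = -1.872%, loss ≈ 11481 × 1.872/100 ≈ 215.
Year 2018: gap = -1.8 × (9.35 - 4.28) = -9.126%, loss ≈ 11481 × 9.126/100 ≈ 1048.
Year 2019: gap = -1.8 × (8.34 - 4.28) = -7.308%, loss ≈ 11481 × 7.308/100 ≈ 839.
Year 2020: gap = -1.8 × (8.98 - 4.28) = -8.46%, loss ≈ 11481 × 8.46/100 ≈ 971.
Total lost output = 215 + 1048 + 839 + 971 = 3073 billion.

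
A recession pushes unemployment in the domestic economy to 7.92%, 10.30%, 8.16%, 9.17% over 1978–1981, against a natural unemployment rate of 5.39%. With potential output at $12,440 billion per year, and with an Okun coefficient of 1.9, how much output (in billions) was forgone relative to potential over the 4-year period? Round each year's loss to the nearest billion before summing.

$3,307 billion

Year 1978: gap = -1.9 × (7.92 - 5.39) = -4.807%, loss ≈ 12440 × 4.807/100 ≈ 598.
Year 1979: gap = -1.9 × (10.3 - 5.39) = -9.329%, loss ≈ 12440 × 9.329/100 ≈ 1161.
Year 1980: gap = -1.9 × (8.16 - 5.39) = -5.263%, loss ≈ 12440 × 5.263/100 ≈ 655.
Year 1981: gap = -1.9 × (9.17 - 5.39) = -7.182%, loss ≈ 12440 × 7.182/100 ≈ 893.
Total lost output = 598 + 1161 + 655 + 893 = 3307 billion.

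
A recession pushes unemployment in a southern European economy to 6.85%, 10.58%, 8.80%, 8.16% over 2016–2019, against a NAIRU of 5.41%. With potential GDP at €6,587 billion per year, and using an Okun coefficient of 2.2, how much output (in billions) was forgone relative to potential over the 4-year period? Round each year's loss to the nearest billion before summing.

Year 2016: gap = -2.2 × (6.85 - 5.41) = -3.168%, loss ≈ 6587 × 3.168/100 ≈ 209.
Year 2017: gap = -2.2 × (10.58 - 5.41) = -11.374%, loss ≈ 6587 × 11.374/100 ≈ 749.
Year 2018: gap = -2.2 × (8.8 - 5.41) = -7.458%, loss ≈ 6587 × 7.458/100 ≈ 491.
Year 2019: gap = -2.2 × (8.16 - 5.41) = -6.05%, loss ≈ 6587 × 6.05/100 ≈ 399.
Total lost output = 209 + 749 + 491 + 399 = 1848 billion.

€1,848 billion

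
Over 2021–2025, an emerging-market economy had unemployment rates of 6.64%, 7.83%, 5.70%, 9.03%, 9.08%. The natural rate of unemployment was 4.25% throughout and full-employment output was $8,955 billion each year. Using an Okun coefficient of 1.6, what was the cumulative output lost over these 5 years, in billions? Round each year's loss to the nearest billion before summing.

$2,440 billion

Year 2021: gap = -1.6 × (6.64 - 4.25) = -3.824%, loss ≈ 8955 × 3.824/100 ≈ 342.
Year 2022: gap = -1.6 × (7.83 - 4.25) = -5.728%, loss ≈ 8955 × 5.728/100 ≈ 513.
Year 2023: gap = -1.6 × (5.7 - 4.25) = -2.32%, loss ≈ 8955 × 2.32/100 ≈ 208.
Year 2024: gap = -1.6 × (9.03 - 4.25) = -7.648%, loss ≈ 8955 × 7.648/100 ≈ 685.
Year 2025: gap = -1.6 × (9.08 - 4.25) = -7.728%, loss ≈ 8955 × 7.728/100 ≈ 692.
Total lost output = 342 + 513 + 208 + 685 + 692 = 2440 billion.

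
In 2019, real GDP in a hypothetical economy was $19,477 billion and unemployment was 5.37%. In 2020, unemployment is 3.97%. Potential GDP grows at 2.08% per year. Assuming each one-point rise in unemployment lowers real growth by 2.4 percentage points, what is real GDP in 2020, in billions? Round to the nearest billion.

$20,537 billion

Δu = 3.97 - 5.37 = -1.4 points.
Okun's law (growth form): g_Y = g_Y* - β × Δu = 2.08 - 2.4 × (-1.40) = 2.08 + 3.36 = 5.44%.
Real GDP in the next year = 19477 × (1 + 5.44/100) = 19477 × 1.0544 ≈ 20537 billion.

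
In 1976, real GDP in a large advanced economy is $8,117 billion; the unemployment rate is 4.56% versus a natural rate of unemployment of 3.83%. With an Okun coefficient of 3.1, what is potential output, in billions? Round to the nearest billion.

Unemployment gap = 4.56 - 3.83 = 0.73 points, so output gap = -3.1 × 0.73 = -2.263%.
Since Y = Y* × (1 + gap/100), Y* = 8117/0.97737 ≈ 8305 billion.

$8,305 billion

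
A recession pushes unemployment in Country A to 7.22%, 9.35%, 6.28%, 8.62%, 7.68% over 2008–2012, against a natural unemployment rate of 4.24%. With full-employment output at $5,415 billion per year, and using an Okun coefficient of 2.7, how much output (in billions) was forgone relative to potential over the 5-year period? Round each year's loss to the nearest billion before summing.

$2,624 billion

Year 2008: gap = -2.7 × (7.22 - 4.24) = -8.046%, loss ≈ 5415 × 8.046/100 ≈ 436.
Year 2009: gap = -2.7 × (9.35 - 4.24) = -13.797%, loss ≈ 5415 × 13.797/100 ≈ 747.
Year 2010: gap = -2.7 × (6.28 - 4.24) = -5.508%, loss ≈ 5415 × 5.508/100 ≈ 298.
Year 2011: gap = -2.7 × (8.62 - 4.24) = -11.826%, loss ≈ 5415 × 11.826/100 ≈ 640.
Year 2012: gap = -2.7 × (7.68 - 4.24) = -9.288%, loss ≈ 5415 × 9.288/100 ≈ 503.
Total lost output = 436 + 747 + 298 + 640 + 503 = 2624 billion.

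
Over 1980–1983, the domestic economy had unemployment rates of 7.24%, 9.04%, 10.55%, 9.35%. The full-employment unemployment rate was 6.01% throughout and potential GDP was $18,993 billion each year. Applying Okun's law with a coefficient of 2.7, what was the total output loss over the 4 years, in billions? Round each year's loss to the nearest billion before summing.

Year 1980: gap = -2.7 × (7.24 - 6.01) = -3.321%, loss ≈ 18993 × 3.321/100 ≈ 631.
Year 1981: gap = -2.7 × (9.04 - 6.01) = -8.181%, loss ≈ 18993 × 8.181/100 ≈ 1554.
Year 1982: gap = -2.7 × (10.55 - 6.01) = -12.258%, loss ≈ 18993 × 12.258/100 ≈ 2328.
Year 1983: gap = -2.7 × (9.35 - 6.01) = -9.018%, loss ≈ 18993 × 9.018/100 ≈ 1713.
Total lost output = 631 + 1554 + 2328 + 1713 = 6226 billion.

$6,226 billion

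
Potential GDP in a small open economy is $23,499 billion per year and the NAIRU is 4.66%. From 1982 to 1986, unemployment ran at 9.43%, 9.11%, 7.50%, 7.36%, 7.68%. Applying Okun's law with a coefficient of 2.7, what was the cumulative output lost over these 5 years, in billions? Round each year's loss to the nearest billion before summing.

Year 1982: gap = -2.7 × (9.43 - 4.66) = -12.879%, loss ≈ 23499 × 12.879/100 ≈ 3026.
Year 1983: gap = -2.7 × (9.11 - 4.66) = -12.015%, loss ≈ 23499 × 12.015/100 ≈ 2823.
Year 1984: gap = -2.7 × (7.5 - 4.66) = -7.668%, loss ≈ 23499 × 7.668/100 ≈ 1802.
Year 1985: gap = -2.7 × (7.36 - 4.66) = -7.29%, loss ≈ 23499 × 7.29/100 ≈ 1713.
Year 1986: gap = -2.7 × (7.68 - 4.66) = -8.154%, loss ≈ 23499 × 8.154/100 ≈ 1916.
Total lost output = 3026 + 2823 + 1802 + 1713 + 1916 = 11280 billion.

$11,280 billion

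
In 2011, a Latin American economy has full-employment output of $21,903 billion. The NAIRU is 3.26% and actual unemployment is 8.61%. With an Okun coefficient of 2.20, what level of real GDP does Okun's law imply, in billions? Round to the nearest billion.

$19,325 billion

Unemployment gap = 8.61 - 3.26 = 5.35 points, so the output gap is -2.2 × 5.35 = -11.77%.
Actual GDP = 21903 × (1 - 11.77/100) = 21903 × 0.8823 ≈ 19325 billion.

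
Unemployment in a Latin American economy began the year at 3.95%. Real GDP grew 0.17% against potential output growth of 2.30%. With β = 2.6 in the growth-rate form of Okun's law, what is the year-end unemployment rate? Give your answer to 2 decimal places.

Growth-rate Okun's law: g_Y = g_Y* - β × Δu, so Δu = (g_Y* - g_Y)/β.
Δu = (2.3 - 0.17)/2.6 = 2.13/2.6 = 0.82 percentage points.
Year-end unemployment = 3.95 + 0.82 = 4.77%.

4.77%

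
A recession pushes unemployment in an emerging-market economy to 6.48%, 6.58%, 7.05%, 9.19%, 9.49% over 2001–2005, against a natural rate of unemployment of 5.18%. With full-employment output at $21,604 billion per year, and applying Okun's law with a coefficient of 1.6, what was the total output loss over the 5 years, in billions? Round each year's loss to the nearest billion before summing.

Year 2001: gap = -1.6 × (6.48 - 5.18) = -2.08%, loss ≈ 21604 × 2.08/100 ≈ 449.
Year 2002: gap = -1.6 × (6.58 - 5.18) = -2.24%, loss ≈ 21604 × 2.24/100 ≈ 484.
Year 2003: gap = -1.6 × (7.05 - 5.18) = -2.992%, loss ≈ 21604 × 2.992/100 ≈ 646.
Year 2004: gap = -1.6 × (9.19 - 5.18) = -6.416%, loss ≈ 21604 × 6.416/100 ≈ 1386.
Year 2005: gap = -1.6 × (9.49 - 5.18) = -6.896%, loss ≈ 21604 × 6.896/100 ≈ 1490.
Total lost output = 449 + 484 + 646 + 1386 + 1490 = 4455 billion.

$4,455 billion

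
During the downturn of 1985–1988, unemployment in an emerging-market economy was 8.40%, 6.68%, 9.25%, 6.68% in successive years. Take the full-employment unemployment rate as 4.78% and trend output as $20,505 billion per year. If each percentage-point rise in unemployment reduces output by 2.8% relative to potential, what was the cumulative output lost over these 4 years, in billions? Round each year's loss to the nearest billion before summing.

$6,826 billion

Year 1985: gap = -2.8 × (8.4 - 4.78) = -10.136%, loss ≈ 20505 × 10.136/100 ≈ 2078.
Year 1986: gap = -2.8 × (6.68 - 4.78) = -5.32%, loss ≈ 20505 × 5.32/100 ≈ 1091.
Year 1987: gap = -2.8 × (9.25 - 4.78) = -12.516%, loss ≈ 20505 × 12.516/100 ≈ 2566.
Year 1988: gap = -2.8 × (6.68 - 4.78) = -5.32%, loss ≈ 20505 × 5.32/100 ≈ 1091.
Total lost output = 2078 + 1091 + 2566 + 1091 = 6826 billion.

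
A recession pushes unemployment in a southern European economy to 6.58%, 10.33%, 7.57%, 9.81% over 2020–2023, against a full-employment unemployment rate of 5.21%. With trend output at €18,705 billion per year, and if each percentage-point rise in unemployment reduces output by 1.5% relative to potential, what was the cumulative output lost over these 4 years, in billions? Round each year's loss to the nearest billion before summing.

€3,774 billion

Year 2020: gap = -1.5 × (6.58 - 5.21) = -2.055%, loss ≈ 18705 × 2.055/100 ≈ 384.
Year 2021: gap = -1.5 × (10.33 - 5.21) = -7.68%, loss ≈ 18705 × 7.68/100 ≈ 1437.
Year 2022: gap = -1.5 × (7.57 - 5.21) = -3.54%, loss ≈ 18705 × 3.54/100 ≈ 662.
Year 2023: gap = -1.5 × (9.81 - 5.21) = -6.9%, loss ≈ 18705 × 6.9/100 ≈ 1291.
Total lost output = 384 + 1437 + 662 + 1291 = 3774 billion.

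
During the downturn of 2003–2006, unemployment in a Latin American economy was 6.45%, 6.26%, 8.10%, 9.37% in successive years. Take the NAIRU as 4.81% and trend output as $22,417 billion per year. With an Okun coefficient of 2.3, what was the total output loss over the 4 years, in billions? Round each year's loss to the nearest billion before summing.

Year 2003: gap = -2.3 × (6.45 - 4.81) = -3.772%, loss ≈ 22417 × 3.772/100 ≈ 846.
Year 2004: gap = -2.3 × (6.26 - 4.81) = -3.335%, loss ≈ 22417 × 3.335/100 ≈ 748.
Year 2005: gap = -2.3 × (8.1 - 4.81) = -7.567%, loss ≈ 22417 × 7.567/100 ≈ 1696.
Year 2006: gap = -2.3 × (9.37 - 4.81) = -10.488%, loss ≈ 22417 × 10.488/100 ≈ 2351.
Total lost output = 846 + 748 + 1696 + 2351 = 5641 billion.

$5,641 billion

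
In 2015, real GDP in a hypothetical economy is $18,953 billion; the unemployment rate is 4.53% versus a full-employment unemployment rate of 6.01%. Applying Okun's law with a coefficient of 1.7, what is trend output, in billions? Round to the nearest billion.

$18,488 billion

Unemployment gap = 4.53 - 6.01 = -1.48 points, so output gap = -1.7 × (-1.48) = 2.516%.
Since Y = Y* × (1 + gap/100), Y* = 18953/1.02516 ≈ 18488 billion.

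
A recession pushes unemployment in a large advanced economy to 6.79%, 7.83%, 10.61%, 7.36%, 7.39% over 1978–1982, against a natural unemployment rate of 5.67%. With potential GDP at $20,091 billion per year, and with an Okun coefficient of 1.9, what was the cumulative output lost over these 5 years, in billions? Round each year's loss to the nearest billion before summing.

Year 1978: gap = -1.9 × (6.79 - 5.67) = -2.128%, loss ≈ 20091 × 2.128/100 ≈ 428.
Year 1979: gap = -1.9 × (7.83 - 5.67) = -4.104%, loss ≈ 20091 × 4.104/100 ≈ 825.
Year 1980: gap = -1.9 × (10.61 - 5.67) = -9.386%, loss ≈ 20091 × 9.386/100 ≈ 1886.
Year 1981: gap = -1.9 × (7.36 - 5.67) = -3.211%, loss ≈ 20091 × 3.211/100 ≈ 645.
Year 1982: gap = -1.9 × (7.39 - 5.67) = -3.268%, loss ≈ 20091 × 3.268/100 ≈ 657.
Total lost output = 428 + 825 + 1886 + 645 + 657 = 4441 billion.

$4,441 billion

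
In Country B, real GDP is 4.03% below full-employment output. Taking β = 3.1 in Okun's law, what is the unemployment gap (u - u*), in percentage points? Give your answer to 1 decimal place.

1.3 percentage points

Okun's law: output gap = -β × (u - u*), so u - u* = -(output gap)/β.
u - u* = -(-4.03)/3.1 = 1.3 percentage points.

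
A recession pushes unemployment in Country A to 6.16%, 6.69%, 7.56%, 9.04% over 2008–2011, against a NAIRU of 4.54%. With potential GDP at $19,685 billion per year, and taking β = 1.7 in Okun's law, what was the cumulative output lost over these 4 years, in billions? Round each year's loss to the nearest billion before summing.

$3,778 billion

Year 2008: gap = -1.7 × (6.16 - 4.54) = -2.754%, loss ≈ 19685 × 2.754/100 ≈ 542.
Year 2009: gap = -1.7 × (6.69 - 4.54) = -3.655%, loss ≈ 19685 × 3.655/100 ≈ 719.
Year 2010: gap = -1.7 × (7.56 - 4.54) = -5.134%, loss ≈ 19685 × 5.134/100 ≈ 1011.
Year 2011: gap = -1.7 × (9.04 - 4.54) = -7.65%, loss ≈ 19685 × 7.65/100 ≈ 1506.
Total lost output = 542 + 719 + 1011 + 1506 = 3778 billion.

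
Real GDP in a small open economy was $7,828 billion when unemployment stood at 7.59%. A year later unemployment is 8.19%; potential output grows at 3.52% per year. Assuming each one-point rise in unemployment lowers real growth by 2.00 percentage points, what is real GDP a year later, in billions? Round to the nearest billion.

$8,010 billion

Δu = 8.19 - 7.59 = 0.6 points.
Okun's law (growth form): g_Y = g_Y* - β × Δu = 3.52 - 2.00 × (0.60) = 3.52 - 1.2 = 2.32%.
Real GDP in the next year = 7828 × (1 + 2.32/100) = 7828 × 1.0232 ≈ 8010 billion.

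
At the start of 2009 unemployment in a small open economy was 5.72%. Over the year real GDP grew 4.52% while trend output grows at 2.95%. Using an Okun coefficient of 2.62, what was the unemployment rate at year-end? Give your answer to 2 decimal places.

Growth-rate Okun's law: g_Y = g_Y* - β × Δu, so Δu = (g_Y* - g_Y)/β.
Δu = (2.95 - 4.52)/2.62 = -1.57/2.62 = -0.60 percentage points.
Year-end unemployment = 5.72 - 0.6 = 5.12%.

5.12%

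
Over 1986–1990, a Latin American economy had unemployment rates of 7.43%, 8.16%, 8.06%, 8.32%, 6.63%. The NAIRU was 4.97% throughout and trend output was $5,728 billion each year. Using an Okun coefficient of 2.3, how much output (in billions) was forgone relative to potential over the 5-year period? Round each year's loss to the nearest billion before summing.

Year 1986: gap = -2.3 × (7.43 - 4.97) = -5.658%, loss ≈ 5728 × 5.658/100 ≈ 324.
Year 1987: gap = -2.3 × (8.16 - 4.97) = -7.337%, loss ≈ 5728 × 7.337/100 ≈ 420.
Year 1988: gap = -2.3 × (8.06 - 4.97) = -7.107%, loss ≈ 5728 × 7.107/100 ≈ 407.
Year 1989: gap = -2.3 × (8.32 - 4.97) = -7.705%, loss ≈ 5728 × 7.705/100 ≈ 441.
Year 1990: gap = -2.3 × (6.63 - 4.97) = -3.818%, loss ≈ 5728 × 3.818/100 ≈ 219.
Total lost output = 324 + 420 + 407 + 441 + 219 = 1811 billion.

$1,811 billion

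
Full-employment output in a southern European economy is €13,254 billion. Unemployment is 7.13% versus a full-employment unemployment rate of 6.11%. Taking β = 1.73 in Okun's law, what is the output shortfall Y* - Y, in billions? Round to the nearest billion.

Output gap = -1.73 × (7.13 - 6.11) = -1.73 × 1.02 = -1.7646%.
Actual GDP ≈ 13254 × 0.982354 ≈ 13020 billion, so the shortfall is 13254 - 13020 = 234 billion.

€234 billion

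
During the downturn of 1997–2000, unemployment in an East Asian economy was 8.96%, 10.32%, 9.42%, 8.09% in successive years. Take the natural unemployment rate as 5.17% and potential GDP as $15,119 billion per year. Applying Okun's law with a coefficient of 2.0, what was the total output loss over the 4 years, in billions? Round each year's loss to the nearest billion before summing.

$4,871 billion

Year 1997: gap = -2.0 × (8.96 - 5.17) = -7.58%, loss ≈ 15119 × 7.58/100 ≈ 1146.
Year 1998: gap = -2.0 × (10.32 - 5.17) = -10.3%, loss ≈ 15119 × 10.3/100 ≈ 1557.
Year 1999: gap = -2.0 × (9.42 - 5.17) = -8.5%, loss ≈ 15119 × 8.5/100 ≈ 1285.
Year 2000: gap = -2.0 × (8.09 - 5.17) = -5.84%, loss ≈ 15119 × 5.84/100 ≈ 883.
Total lost output = 1146 + 1557 + 1285 + 883 = 4871 billion.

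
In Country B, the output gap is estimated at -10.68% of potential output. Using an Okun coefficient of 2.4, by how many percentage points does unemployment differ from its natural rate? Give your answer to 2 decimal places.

Okun's law: output gap = -β × (u - u*), so u - u* = -(output gap)/β.
u - u* = -(-10.68)/2.4 = 4.45 percentage points.

4.45 percentage points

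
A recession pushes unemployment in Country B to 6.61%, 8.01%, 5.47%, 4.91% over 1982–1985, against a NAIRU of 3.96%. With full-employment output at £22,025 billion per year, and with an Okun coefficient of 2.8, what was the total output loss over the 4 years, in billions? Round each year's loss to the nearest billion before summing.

£5,649 billion

Year 1982: gap = -2.8 × (6.61 - 3.96) = -7.42%, loss ≈ 22025 × 7.42/100 ≈ 1634.
Year 1983: gap = -2.8 × (8.01 - 3.96) = -11.34%, loss ≈ 22025 × 11.34/100 ≈ 2498.
Year 1984: gap = -2.8 × (5.47 - 3.96) = -4.228%, loss ≈ 22025 × 4.228/100 ≈ 931.
Year 1985: gap = -2.8 × (4.91 - 3.96) = -2.66%, loss ≈ 22025 × 2.66/100 ≈ 586.
Total lost output = 1634 + 2498 + 931 + 586 = 5649 billion.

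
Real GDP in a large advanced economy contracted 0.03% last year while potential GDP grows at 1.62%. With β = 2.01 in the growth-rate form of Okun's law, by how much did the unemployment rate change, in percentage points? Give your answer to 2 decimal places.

0.82 percentage points

Growth-rate Okun's law: g_Y = g_Y* - β × Δu, so Δu = (g_Y* - g_Y)/β.
Δu = (1.62 + 0.03)/2.01 = 1.65/2.01 = 0.82 percentage points.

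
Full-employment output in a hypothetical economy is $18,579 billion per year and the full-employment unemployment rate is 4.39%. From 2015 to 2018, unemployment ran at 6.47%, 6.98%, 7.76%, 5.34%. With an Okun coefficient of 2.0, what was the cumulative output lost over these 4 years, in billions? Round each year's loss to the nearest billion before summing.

$3,340 billion

Year 2015: gap = -2.0 × (6.47 - 4.39) = -4.16%, loss ≈ 18579 × 4.16/100 ≈ 773.
Year 2016: gap = -2.0 × (6.98 - 4.39) = -5.18%, loss ≈ 18579 × 5.18/100 ≈ 962.
Year 2017: gap = -2.0 × (7.76 - 4.39) = -6.74%, loss ≈ 18579 × 6.74/100 ≈ 1252.
Year 2018: gap = -2.0 × (5.34 - 4.39) = -1.9%, loss ≈ 18579 × 1.9/100 ≈ 353.
Total lost output = 773 + 962 + 1252 + 353 = 3340 billion.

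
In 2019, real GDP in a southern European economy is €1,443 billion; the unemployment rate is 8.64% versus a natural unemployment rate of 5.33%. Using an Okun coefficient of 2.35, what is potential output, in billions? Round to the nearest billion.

€1,565 billion

Unemployment gap = 8.64 - 5.33 = 3.31 points, so output gap = -2.35 × 3.31 = -7.7785%.
Since Y = Y* × (1 + gap/100), Y* = 1443/0.922215 ≈ 1565 billion.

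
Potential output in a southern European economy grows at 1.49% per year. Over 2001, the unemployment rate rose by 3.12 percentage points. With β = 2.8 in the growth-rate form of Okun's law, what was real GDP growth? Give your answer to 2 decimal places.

Growth-rate Okun's law: g_Y = g_Y* - β × Δu.
g_Y = 1.49 - 2.8 × (3.12) = 1.49 - 8.736 = -7.246%, i.e. -7.25% to 2 d.p.

-7.25%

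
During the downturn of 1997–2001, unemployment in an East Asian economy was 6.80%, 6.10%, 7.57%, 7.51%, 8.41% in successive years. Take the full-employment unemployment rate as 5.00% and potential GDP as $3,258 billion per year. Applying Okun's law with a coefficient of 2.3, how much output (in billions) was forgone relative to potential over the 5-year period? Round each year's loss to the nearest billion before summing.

$854 billion

Year 1997: gap = -2.3 × (6.8 - 5) = -4.14%, loss ≈ 3258 × 4.14/100 ≈ 135.
Year 1998: gap = -2.3 × (6.1 - 5) = -2.53%, loss ≈ 3258 × 2.53/100 ≈ 82.
Year 1999: gap = -2.3 × (7.57 - 5) = -5.911%, loss ≈ 3258 × 5.911/100 ≈ 193.
Year 2000: gap = -2.3 × (7.51 - 5) = -5.773%, loss ≈ 3258 × 5.773/100 ≈ 188.
Year 2001: gap = -2.3 × (8.41 - 5) = -7.843%, loss ≈ 3258 × 7.843/100 ≈ 256.
Total lost output = 135 + 82 + 193 + 188 + 256 = 854 billion.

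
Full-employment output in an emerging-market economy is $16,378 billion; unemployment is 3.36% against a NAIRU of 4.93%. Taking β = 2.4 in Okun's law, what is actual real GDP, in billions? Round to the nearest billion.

Unemployment gap = 3.36 - 4.93 = -1.57 points, so the output gap is -2.4 × (-1.57) = 3.768%.
Actual GDP = 16378 × (1 + 3.768/100) = 16378 × 1.03768 ≈ 16995 billion.

$16,995 billion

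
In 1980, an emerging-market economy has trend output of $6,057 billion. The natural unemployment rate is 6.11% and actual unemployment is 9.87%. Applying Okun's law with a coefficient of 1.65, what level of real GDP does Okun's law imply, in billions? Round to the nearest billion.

Unemployment gap = 9.87 - 6.11 = 3.76 points, so the output gap is -1.65 × 3.76 = -6.204%.
Actual GDP = 6057 × (1 - 6.204/100) = 6057 × 0.93796 ≈ 5681 billion.

$5,681 billion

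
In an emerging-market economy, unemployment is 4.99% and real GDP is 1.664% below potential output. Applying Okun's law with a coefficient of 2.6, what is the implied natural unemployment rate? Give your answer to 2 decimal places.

From Okun's law, u - u* = -(output gap)/β = -(-1.664)/2.6 = 0.64 points.
So u* = 4.99 - 0.64 = 4.35%.

4.35%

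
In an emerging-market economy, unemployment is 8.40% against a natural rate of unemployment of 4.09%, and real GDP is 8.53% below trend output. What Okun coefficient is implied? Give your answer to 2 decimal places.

Okun's law: output gap = -β × (u - u*).
-8.53 = -β × (8.4 - 4.09) = -β × 4.31, so β = 8.53/4.31 = 1.98.

β ≈ 1.98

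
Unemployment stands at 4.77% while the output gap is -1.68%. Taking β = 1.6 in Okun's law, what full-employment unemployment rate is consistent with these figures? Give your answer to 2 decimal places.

From Okun's law, u - u* = -(output gap)/β = -(-1.68)/1.6 = 1.05 points.
So u* = 4.77 - 1.05 = 3.72%.

3.72%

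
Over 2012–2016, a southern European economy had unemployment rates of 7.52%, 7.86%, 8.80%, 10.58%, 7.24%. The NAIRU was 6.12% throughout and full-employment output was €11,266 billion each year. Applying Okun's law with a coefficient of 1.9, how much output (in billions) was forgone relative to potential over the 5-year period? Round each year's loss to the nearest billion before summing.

Year 2012: gap = -1.9 × (7.52 - 6.12) = -2.66%, loss ≈ 11266 × 2.66/100 ≈ 300.
Year 2013: gap = -1.9 × (7.86 - 6.12) = -3.306%, loss ≈ 11266 × 3.306/100 ≈ 372.
Year 2014: gap = -1.9 × (8.8 - 6.12) = -5.092%, loss ≈ 11266 × 5.092/100 ≈ 574.
Year 2015: gap = -1.9 × (10.58 - 6.12) = -8.474%, loss ≈ 11266 × 8.474/100 ≈ 955.
Year 2016: gap = -1.9 × (7.24 - 6.12) = -2.128%, loss ≈ 11266 × 2.128/100 ≈ 240.
Total lost output = 300 + 372 + 574 + 955 + 240 = 2441 billion.

€2,441 billion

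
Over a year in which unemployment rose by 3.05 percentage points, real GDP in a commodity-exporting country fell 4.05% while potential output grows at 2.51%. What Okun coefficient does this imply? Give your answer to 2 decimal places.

β ≈ 2.15

Growth form: g_Y = g_Y* - β × Δu, so β = (g_Y* - g_Y)/Δu.
β = (2.51 + 4.05)/3.05 = 6.56/3.05 = 2.15.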